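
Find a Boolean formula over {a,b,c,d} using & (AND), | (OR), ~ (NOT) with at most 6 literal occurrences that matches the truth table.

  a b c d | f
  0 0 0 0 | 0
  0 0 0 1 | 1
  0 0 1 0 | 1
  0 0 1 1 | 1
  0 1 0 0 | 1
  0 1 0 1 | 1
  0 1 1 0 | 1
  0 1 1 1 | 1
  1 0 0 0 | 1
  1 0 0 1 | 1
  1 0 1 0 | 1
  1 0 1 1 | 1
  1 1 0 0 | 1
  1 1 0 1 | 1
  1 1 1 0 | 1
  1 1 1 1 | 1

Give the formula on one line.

(((c | a) | b) | (d & ~b))

  (c | a) = 0011001111111111
  ((c | a) | b) = 0011111111111111
  ~b = 1111000011110000
  (d & ~b) = 0101000001010000
  (((c | a) | b) | (d & ~b)) = 0111111111111111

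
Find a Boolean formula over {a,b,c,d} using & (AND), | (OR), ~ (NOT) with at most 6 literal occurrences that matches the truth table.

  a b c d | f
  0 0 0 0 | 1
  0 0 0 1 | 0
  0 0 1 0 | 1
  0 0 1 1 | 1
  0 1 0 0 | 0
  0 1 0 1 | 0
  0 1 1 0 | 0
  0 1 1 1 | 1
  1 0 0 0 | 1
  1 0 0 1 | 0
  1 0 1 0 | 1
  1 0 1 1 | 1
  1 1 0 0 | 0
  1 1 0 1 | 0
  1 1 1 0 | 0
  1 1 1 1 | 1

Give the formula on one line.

((c & d) | (~d & ~b))

  (c & d) = 0001000100010001
  ~d = 1010101010101010
  ~b = 1111000011110000
  (~d & ~b) = 1010000010100000
  ((c & d) | (~d & ~b)) = 1011000110110001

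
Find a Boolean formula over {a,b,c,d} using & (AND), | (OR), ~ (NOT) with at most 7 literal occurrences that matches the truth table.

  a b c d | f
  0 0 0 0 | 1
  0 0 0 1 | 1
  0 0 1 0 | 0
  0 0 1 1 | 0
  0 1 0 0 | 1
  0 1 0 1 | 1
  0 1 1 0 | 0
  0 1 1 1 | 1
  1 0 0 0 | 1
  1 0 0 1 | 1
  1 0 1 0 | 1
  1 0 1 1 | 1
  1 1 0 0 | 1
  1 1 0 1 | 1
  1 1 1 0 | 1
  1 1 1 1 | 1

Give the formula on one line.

(((d & b) & ((c & ~a) & d)) | (a | ~c))

  (d & b) = 0000010100000101
  ~a = 1111111100000000
  (c & ~a) = 0011001100000000
  ((c & ~a) & d) = 0001000100000000
  ((d & b) & ((c & ~a) & d)) = 0000000100000000
  ~c = 1100110011001100
  (a | ~c) = 1100110011111111
  (((d & b) & ((c & ~a) & d)) | (a | ~c)) = 1100110111111111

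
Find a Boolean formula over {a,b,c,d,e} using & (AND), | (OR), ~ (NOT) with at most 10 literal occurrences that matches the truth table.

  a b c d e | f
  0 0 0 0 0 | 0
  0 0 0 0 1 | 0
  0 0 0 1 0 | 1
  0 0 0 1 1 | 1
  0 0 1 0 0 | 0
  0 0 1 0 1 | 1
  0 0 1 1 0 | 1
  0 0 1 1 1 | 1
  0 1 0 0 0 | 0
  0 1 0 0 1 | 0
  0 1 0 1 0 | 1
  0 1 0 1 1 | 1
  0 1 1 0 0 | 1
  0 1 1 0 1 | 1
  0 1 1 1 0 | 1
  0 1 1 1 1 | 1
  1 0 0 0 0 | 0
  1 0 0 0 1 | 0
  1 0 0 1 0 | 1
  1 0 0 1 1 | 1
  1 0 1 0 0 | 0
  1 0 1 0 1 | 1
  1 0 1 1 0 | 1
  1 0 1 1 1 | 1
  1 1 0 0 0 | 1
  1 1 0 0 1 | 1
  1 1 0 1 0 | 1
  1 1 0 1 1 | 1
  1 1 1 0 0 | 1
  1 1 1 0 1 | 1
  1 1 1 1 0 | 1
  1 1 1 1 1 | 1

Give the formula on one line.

  ~d = 11001100110011001100110011001100
  (a & b) = 00000000000000000000000011111111
  (~d & (a & b)) = 00000000000000000000000011001100
  (b | e) = 01010101111111110101010111111111
  ((b | e) & c) = 00000101000011110000010100001111
  (((b | e) & c) | d) = 00110111001111110011011100111111
  ((~d & (a & b)) | (((b | e) & c) | d)) = 00110111001111110011011111111111

((~d & (a & b)) | (((b | e) & c) | d))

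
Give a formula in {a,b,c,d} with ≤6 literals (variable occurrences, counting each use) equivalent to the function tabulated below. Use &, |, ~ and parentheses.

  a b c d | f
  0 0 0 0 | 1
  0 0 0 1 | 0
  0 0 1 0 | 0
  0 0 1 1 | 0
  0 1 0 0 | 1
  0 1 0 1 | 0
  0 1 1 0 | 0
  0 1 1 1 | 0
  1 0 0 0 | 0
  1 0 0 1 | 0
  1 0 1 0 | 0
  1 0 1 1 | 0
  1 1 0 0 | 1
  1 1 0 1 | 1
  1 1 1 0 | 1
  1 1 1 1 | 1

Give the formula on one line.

((~a & (~d & ~c)) | (b & a))

  ~a = 1111111100000000
  ~d = 1010101010101010
  ~c = 1100110011001100
  (~d & ~c) = 1000100010001000
  (~a & (~d & ~c)) = 1000100000000000
  (b & a) = 0000000000001111
  ((~a & (~d & ~c)) | (b & a)) = 1000100000001111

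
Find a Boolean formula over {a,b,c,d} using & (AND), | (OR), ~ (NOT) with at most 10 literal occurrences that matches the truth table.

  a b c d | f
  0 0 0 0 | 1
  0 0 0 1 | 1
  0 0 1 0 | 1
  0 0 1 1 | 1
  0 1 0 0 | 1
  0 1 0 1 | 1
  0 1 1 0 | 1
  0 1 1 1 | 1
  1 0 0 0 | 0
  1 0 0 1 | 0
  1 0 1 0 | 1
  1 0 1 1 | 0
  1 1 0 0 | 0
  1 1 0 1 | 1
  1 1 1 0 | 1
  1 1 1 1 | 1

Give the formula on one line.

((((d & b) | c) & b) | ((c & ~d) | ~a))

  (d & b) = 0000010100000101
  ((d & b) | c) = 0011011100110111
  (((d & b) | c) & b) = 0000011100000111
  ~d = 1010101010101010
  (c & ~d) = 0010001000100010
  ~a = 1111111100000000
  ((c & ~d) | ~a) = 1111111100100010
  ((((d & b) | c) & b) | ((c & ~d) | ~a)) = 1111111100100111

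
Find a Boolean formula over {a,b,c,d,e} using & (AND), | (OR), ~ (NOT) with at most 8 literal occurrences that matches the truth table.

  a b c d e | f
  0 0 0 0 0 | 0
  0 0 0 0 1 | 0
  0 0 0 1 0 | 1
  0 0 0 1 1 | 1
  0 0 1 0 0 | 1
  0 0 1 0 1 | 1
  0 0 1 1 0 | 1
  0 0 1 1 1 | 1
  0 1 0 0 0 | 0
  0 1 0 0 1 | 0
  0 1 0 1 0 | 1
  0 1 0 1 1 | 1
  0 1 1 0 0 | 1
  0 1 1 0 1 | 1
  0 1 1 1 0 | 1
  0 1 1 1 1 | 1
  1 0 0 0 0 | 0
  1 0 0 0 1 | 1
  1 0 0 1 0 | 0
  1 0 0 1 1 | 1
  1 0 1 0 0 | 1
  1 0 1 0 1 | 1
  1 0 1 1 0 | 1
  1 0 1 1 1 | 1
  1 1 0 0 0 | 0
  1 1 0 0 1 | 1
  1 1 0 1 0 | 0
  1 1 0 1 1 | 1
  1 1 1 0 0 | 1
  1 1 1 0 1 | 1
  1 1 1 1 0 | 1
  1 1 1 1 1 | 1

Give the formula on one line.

((a & e) | (c | ((~d | ~a) & d)))

  (a & e) = 00000000000000000101010101010101
  ~d = 11001100110011001100110011001100
  ~a = 11111111111111110000000000000000
  (~d | ~a) = 11111111111111111100110011001100
  ((~d | ~a) & d) = 00110011001100110000000000000000
  (c | ((~d | ~a) & d)) = 00111111001111110000111100001111
  ((a & e) | (c | ((~d | ~a) & d))) = 00111111001111110101111101011111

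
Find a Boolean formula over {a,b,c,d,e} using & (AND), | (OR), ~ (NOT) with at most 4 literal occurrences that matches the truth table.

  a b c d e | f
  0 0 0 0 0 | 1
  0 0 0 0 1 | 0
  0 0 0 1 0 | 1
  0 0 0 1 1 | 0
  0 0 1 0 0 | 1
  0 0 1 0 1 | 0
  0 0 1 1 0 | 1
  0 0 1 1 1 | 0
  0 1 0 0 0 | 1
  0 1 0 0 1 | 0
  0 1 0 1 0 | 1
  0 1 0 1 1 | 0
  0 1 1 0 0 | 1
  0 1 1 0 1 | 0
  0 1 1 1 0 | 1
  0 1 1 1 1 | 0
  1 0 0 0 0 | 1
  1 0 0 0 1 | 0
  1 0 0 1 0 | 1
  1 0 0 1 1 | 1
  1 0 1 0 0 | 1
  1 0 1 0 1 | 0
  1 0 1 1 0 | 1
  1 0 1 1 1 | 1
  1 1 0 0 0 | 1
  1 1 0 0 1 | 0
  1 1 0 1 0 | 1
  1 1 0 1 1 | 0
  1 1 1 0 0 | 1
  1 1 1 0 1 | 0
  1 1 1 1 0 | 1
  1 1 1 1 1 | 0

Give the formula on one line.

  ~e = 10101010101010101010101010101010
  ~b = 11111111000000001111111100000000
  (a & ~b) = 00000000000000001111111100000000
  ((a & ~b) & d) = 00000000000000000011001100000000
  (~e | ((a & ~b) & d)) = 10101010101010101011101110101010

(~e | ((a & ~b) & d))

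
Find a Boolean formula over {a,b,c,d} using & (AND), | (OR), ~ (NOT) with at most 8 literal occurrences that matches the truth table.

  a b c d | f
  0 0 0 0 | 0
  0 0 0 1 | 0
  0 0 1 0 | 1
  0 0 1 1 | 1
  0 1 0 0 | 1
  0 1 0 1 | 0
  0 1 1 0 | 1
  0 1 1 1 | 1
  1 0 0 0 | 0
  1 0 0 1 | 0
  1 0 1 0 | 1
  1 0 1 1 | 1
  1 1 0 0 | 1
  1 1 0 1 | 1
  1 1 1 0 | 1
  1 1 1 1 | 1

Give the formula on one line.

(((c | b) & (~d | a)) | c)

  (c | b) = 0011111100111111
  ~d = 1010101010101010
  (~d | a) = 1010101011111111
  ((c | b) & (~d | a)) = 0010101000111111
  (((c | b) & (~d | a)) | c) = 0011101100111111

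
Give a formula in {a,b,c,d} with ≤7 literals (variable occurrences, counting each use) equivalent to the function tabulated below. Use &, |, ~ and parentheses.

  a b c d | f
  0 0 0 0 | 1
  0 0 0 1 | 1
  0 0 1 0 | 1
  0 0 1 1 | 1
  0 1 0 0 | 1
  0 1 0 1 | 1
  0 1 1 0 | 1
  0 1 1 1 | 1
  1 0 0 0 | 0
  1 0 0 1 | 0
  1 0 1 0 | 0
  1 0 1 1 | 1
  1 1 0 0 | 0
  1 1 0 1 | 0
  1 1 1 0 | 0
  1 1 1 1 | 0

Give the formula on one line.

  ~a = 1111111100000000
  (~a | c) = 1111111100110011
  (d & (~a | c)) = 0101010100010001
  ~b = 1111000011110000
  ((d & (~a | c)) & ~b) = 0101000000010000
  (((d & (~a | c)) & ~b) | ~a) = 1111111100010000

(((d & (~a | c)) & ~b) | ~a)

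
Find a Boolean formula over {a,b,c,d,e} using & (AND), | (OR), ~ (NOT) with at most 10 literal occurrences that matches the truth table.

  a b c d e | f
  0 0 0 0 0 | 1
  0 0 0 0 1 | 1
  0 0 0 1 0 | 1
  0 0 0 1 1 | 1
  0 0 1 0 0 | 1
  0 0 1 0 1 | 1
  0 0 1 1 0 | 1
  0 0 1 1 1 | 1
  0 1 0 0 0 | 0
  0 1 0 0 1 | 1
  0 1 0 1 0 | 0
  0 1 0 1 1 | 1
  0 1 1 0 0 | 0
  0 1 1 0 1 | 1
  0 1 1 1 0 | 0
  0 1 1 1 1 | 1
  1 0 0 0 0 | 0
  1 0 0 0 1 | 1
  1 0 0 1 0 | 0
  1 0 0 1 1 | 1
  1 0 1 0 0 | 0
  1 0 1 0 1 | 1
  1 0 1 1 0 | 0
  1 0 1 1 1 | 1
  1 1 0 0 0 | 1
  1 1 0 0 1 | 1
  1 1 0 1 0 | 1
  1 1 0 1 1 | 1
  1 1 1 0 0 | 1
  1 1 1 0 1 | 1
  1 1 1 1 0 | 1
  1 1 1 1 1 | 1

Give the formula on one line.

  ~a = 11111111111111110000000000000000
  (~a | b) = 11111111111111110000000011111111
  ((~a | b) | e) = 11111111111111110101010111111111
  (d & e) = 00010001000100010001000100010001
  ((d & e) & b) = 00000000000100010000000000010001
  ~b = 11111111000000001111111100000000
  (((d & e) & b) | ~b) = 11111111000100011111111100010001
  ((((d & e) & b) | ~b) | a) = 11111111000100011111111111111111
  (((~a | b) | e) & ((((d & e) & b) | ~b) | a)) = 11111111000100010101010111111111
  ((((~a | b) | e) & ((((d & e) & b) | ~b) | a)) | e) = 11111111010101010101010111111111

((((~a | b) | e) & ((((d & e) & b) | ~b) | a)) | e)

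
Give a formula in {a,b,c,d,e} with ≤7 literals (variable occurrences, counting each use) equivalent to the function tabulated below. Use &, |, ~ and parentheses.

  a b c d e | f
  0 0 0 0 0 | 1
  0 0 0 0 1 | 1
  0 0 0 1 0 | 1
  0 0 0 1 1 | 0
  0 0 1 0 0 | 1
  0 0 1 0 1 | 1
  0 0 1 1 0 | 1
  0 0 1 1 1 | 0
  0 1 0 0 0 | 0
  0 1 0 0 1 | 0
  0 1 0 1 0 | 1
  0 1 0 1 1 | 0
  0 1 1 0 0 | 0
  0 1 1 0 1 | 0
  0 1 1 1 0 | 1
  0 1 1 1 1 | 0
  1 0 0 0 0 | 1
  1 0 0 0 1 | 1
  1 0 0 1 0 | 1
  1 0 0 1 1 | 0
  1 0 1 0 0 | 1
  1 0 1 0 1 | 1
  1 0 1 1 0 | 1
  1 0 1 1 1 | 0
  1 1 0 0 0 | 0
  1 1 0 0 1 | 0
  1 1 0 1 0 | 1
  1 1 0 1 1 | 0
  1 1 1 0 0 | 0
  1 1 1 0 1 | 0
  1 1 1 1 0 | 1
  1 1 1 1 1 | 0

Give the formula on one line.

(((~b | (~e | ~c)) & (~b | d)) & (~e | ~d))

  ~b = 11111111000000001111111100000000
  ~e = 10101010101010101010101010101010
  ~c = 11110000111100001111000011110000
  (~e | ~c) = 11111010111110101111101011111010
  (~b | (~e | ~c)) = 11111111111110101111111111111010
  (~b | d) = 11111111001100111111111100110011
  ((~b | (~e | ~c)) & (~b | d)) = 11111111001100101111111100110010
  ~d = 11001100110011001100110011001100
  (~e | ~d) = 11101110111011101110111011101110
  (((~b | (~e | ~c)) & (~b | d)) & (~e | ~d)) = 11101110001000101110111000100010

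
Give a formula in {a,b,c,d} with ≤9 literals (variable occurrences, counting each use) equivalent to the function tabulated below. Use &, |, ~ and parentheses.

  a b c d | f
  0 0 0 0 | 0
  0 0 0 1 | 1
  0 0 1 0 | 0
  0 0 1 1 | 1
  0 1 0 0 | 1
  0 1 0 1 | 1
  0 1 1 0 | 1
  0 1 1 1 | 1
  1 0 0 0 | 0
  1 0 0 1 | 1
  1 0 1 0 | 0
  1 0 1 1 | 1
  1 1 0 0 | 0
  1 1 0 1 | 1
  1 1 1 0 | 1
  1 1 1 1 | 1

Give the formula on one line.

((d | (b & c)) | (b & (~a | (~b | d))))

  (b & c) = 0000001100000011
  (d | (b & c)) = 0101011101010111
  ~a = 1111111100000000
  ~b = 1111000011110000
  (~b | d) = 1111010111110101
  (~a | (~b | d)) = 1111111111110101
  (b & (~a | (~b | d))) = 0000111100000101
  ((d | (b & c)) | (b & (~a | (~b | d)))) = 0101111101010111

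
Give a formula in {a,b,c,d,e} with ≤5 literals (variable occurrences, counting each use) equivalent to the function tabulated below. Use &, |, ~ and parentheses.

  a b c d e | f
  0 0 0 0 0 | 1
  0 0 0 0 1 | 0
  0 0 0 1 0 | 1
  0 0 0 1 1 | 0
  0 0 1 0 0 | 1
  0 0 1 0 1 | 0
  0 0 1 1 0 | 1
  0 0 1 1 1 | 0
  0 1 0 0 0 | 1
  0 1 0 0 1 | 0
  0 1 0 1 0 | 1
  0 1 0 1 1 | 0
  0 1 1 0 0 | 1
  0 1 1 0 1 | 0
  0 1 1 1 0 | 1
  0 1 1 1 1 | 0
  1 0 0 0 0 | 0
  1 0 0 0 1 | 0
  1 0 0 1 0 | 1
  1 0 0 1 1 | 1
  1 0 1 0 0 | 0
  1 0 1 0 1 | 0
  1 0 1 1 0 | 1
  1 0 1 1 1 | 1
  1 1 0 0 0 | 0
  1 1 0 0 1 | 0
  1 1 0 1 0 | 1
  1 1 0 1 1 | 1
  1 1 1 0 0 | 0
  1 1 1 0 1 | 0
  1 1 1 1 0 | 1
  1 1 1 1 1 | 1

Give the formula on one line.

  ~e = 10101010101010101010101010101010
  ~a = 11111111111111110000000000000000
  (~e & ~a) = 10101010101010100000000000000000
  (a & d) = 00000000000000000011001100110011
  ((~e & ~a) | (a & d)) = 10101010101010100011001100110011

((~e & ~a) | (a & d))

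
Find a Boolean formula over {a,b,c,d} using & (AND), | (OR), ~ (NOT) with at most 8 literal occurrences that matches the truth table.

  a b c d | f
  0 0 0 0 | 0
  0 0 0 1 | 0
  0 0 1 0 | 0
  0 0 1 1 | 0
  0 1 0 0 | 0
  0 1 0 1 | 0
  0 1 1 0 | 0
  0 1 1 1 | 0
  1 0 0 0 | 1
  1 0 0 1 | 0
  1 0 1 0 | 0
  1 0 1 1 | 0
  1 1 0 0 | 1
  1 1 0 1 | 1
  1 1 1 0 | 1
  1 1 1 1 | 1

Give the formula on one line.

  ~c = 1100110011001100
  (~c | b) = 1100111111001111
  (a & (~c | b)) = 0000000011001111
  ~d = 1010101010101010
  (~d | b) = 1010111110101111
  (a & (~d | b)) = 0000000010101111
  ((a & (~c | b)) & (a & (~d | b))) = 0000000010001111

((a & (~c | b)) & (a & (~d | b)))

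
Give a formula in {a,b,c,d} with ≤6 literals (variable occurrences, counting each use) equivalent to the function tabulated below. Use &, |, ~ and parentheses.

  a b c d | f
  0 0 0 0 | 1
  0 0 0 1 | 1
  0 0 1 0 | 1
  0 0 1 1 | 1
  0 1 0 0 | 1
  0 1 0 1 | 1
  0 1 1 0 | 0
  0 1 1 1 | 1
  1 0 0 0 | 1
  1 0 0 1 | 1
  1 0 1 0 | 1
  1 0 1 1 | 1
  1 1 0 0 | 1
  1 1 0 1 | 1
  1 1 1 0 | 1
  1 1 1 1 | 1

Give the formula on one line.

((a | ~c) | (d | ~b))

  ~c = 1100110011001100
  (a | ~c) = 1100110011111111
  ~b = 1111000011110000
  (d | ~b) = 1111010111110101
  ((a | ~c) | (d | ~b)) = 1111110111111111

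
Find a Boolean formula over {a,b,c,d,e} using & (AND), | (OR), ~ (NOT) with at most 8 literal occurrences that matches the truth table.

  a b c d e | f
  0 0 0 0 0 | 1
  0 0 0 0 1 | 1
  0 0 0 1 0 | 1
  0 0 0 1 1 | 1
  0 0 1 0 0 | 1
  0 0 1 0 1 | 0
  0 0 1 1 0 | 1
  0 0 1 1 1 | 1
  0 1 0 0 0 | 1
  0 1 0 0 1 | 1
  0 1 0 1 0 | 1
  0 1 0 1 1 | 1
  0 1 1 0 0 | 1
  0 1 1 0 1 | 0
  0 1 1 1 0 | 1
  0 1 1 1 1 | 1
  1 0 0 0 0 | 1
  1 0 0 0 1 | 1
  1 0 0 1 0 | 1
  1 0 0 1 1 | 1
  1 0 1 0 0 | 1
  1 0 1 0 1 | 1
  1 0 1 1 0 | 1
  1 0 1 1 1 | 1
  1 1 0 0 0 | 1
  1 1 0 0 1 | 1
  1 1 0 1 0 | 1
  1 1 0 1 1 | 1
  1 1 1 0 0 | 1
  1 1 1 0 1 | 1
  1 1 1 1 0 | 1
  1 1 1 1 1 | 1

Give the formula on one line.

(((~e | ~c) | a) | ((e & d) & c))

  ~e = 10101010101010101010101010101010
  ~c = 11110000111100001111000011110000
  (~e | ~c) = 11111010111110101111101011111010
  ((~e | ~c) | a) = 11111010111110101111111111111111
  (e & d) = 00010001000100010001000100010001
  ((e & d) & c) = 00000001000000010000000100000001
  (((~e | ~c) | a) | ((e & d) & c)) = 11111011111110111111111111111111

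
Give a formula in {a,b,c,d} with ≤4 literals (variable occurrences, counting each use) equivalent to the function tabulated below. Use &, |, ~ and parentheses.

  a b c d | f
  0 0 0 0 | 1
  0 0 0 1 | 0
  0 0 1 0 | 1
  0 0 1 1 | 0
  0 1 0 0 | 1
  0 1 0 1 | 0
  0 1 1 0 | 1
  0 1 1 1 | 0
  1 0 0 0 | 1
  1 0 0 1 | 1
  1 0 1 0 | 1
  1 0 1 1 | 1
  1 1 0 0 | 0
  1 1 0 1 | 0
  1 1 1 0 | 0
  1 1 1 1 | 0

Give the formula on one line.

((~d | a) & (~b | ~a))

  ~d = 1010101010101010
  (~d | a) = 1010101011111111
  ~b = 1111000011110000
  ~a = 1111111100000000
  (~b | ~a) = 1111111111110000
  ((~d | a) & (~b | ~a)) = 1010101011110000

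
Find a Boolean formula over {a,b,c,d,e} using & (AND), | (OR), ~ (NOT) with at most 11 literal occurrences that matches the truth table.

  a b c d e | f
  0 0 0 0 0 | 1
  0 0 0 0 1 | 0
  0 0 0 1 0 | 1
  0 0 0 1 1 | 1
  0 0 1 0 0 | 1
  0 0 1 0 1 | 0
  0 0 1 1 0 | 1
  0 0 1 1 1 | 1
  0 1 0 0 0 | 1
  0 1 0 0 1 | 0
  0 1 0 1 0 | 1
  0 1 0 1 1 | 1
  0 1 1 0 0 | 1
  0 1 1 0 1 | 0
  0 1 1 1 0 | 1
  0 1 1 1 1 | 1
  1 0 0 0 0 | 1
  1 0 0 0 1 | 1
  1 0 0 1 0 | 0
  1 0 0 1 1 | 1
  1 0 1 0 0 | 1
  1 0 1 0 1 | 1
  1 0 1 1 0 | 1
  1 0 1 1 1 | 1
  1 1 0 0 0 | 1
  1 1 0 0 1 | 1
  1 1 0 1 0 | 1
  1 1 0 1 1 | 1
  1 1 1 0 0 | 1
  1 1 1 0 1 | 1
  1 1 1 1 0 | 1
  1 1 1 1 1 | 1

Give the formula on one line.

  ~a = 11111111111111110000000000000000
  (~a | e) = 11111111111111110101010101010101
  ((~a | e) | b) = 11111111111111110101010111111111
  (((~a | e) | b) | c) = 11111111111111110101111111111111
  ~e = 10101010101010101010101010101010
  (d | ~e) = 10111011101110111011101110111011
  ((((~a | e) | b) | c) & (d | ~e)) = 10111011101110110001101110111011
  ~d = 11001100110011001100110011001100
  (a & ~d) = 00000000000000001100110011001100
  (((((~a | e) | b) | c) & (d | ~e)) | (a & ~d)) = 10111011101110111101111111111111

(((((~a | e) | b) | c) & (d | ~e)) | (a & ~d))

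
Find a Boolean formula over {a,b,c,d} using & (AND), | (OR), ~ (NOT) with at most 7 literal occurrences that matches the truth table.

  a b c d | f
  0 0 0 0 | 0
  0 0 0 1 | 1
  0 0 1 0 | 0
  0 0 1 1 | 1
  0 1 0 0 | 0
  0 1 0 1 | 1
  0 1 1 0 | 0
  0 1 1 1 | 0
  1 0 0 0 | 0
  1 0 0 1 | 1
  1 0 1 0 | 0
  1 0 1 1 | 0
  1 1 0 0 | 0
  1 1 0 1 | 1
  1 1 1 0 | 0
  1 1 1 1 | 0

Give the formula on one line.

  ~c = 1100110011001100
  ~b = 1111000011110000
  (~c | ~b) = 1111110011111100
  (d & (~c | ~b)) = 0101010001010100
  ~a = 1111111100000000
  (c & ~a) = 0011001100000000
  ((c & ~a) | ~c) = 1111111111001100
  ((d & (~c | ~b)) & ((c & ~a) | ~c)) = 0101010001000100

((d & (~c | ~b)) & ((c & ~a) | ~c))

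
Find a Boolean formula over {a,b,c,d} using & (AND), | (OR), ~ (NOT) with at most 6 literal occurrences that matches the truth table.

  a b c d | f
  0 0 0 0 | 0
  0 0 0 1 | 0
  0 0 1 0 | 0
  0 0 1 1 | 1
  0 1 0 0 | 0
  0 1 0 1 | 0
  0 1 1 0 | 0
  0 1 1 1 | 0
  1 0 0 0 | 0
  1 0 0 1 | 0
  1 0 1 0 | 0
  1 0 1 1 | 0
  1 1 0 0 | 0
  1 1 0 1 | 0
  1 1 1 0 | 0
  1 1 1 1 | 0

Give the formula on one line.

(((~b & d) & ~a) & c)

  ~b = 1111000011110000
  (~b & d) = 0101000001010000
  ~a = 1111111100000000
  ((~b & d) & ~a) = 0101000000000000
  (((~b & d) & ~a) & c) = 0001000000000000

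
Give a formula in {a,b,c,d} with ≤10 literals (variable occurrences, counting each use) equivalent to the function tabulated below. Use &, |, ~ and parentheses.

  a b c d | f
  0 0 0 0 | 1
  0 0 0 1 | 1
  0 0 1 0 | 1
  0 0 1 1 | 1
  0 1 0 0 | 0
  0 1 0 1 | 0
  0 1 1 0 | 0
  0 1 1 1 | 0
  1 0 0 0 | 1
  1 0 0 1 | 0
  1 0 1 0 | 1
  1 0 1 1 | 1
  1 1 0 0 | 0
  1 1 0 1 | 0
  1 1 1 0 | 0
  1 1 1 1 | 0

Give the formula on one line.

(~b & ((~c & ~a) | (((~d & ~b) | (b & (a | ~b))) | c)))

  ~b = 1111000011110000
  ~c = 1100110011001100
  ~a = 1111111100000000
  (~c & ~a) = 1100110000000000
  ~d = 1010101010101010
  (~d & ~b) = 1010000010100000
  (a | ~b) = 1111000011111111
  (b & (a | ~b)) = 0000000000001111
  ((~d & ~b) | (b & (a | ~b))) = 1010000010101111
  (((~d & ~b) | (b & (a | ~b))) | c) = 1011001110111111
  ((~c & ~a) | (((~d & ~b) | (b & (a | ~b))) | c)) = 1111111110111111
  (~b & ((~c & ~a) | (((~d & ~b) | (b & (a | ~b))) | c))) = 1111000010110000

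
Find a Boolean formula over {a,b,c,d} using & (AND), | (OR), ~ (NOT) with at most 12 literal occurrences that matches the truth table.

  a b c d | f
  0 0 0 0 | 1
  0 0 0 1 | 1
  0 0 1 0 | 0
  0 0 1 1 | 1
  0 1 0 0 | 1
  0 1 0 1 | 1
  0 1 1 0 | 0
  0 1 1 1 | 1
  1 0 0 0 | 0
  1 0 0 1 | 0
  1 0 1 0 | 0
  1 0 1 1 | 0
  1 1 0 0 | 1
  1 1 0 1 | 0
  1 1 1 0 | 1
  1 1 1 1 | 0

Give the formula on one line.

((((a | (b & d)) | ~c) | (d & ~b)) & ((~d & b) | ~a))

  (b & d) = 0000010100000101
  (a | (b & d)) = 0000010111111111
  ~c = 1100110011001100
  ((a | (b & d)) | ~c) = 1100110111111111
  ~b = 1111000011110000
  (d & ~b) = 0101000001010000
  (((a | (b & d)) | ~c) | (d & ~b)) = 1101110111111111
  ~d = 1010101010101010
  (~d & b) = 0000101000001010
  ~a = 1111111100000000
  ((~d & b) | ~a) = 1111111100001010
  ((((a | (b & d)) | ~c) | (d & ~b)) & ((~d & b) | ~a)) = 1101110100001010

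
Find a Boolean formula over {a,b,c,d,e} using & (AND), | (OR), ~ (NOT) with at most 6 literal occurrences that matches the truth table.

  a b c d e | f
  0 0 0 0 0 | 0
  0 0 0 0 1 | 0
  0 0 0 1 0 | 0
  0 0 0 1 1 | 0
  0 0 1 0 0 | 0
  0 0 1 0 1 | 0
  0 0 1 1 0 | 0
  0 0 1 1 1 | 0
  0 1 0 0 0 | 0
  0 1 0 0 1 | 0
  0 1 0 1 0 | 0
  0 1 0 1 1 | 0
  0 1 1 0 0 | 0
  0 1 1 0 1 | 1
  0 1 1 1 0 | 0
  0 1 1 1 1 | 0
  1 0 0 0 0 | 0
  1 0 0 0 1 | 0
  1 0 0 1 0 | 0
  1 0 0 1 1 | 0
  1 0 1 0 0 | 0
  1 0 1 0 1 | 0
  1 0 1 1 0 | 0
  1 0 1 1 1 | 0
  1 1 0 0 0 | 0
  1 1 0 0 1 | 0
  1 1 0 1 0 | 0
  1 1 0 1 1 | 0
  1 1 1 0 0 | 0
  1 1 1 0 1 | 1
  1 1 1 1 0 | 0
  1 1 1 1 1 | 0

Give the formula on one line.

(((c & e) & b) & ~d)

  (c & e) = 00000101000001010000010100000101
  ((c & e) & b) = 00000000000001010000000000000101
  ~d = 11001100110011001100110011001100
  (((c & e) & b) & ~d) = 00000000000001000000000000000100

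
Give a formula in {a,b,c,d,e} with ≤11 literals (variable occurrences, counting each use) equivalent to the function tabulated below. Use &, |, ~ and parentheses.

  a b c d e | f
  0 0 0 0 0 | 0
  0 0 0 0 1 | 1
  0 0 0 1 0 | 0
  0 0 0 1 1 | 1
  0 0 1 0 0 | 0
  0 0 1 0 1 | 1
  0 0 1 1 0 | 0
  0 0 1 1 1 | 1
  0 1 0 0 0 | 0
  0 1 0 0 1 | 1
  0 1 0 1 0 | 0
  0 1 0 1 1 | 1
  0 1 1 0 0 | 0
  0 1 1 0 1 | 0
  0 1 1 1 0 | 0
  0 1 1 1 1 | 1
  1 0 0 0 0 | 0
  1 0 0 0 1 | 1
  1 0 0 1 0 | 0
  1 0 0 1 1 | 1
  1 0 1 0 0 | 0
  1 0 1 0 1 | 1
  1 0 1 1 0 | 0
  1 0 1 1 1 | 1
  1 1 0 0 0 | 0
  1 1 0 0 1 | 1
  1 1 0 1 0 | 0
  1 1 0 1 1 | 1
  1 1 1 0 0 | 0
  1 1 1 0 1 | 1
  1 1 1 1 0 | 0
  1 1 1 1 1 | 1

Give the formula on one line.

((((~c | a) | (~b | ~e)) | (~a & (~c | d))) & e)

  ~c = 11110000111100001111000011110000
  (~c | a) = 11110000111100001111111111111111
  ~b = 11111111000000001111111100000000
  ~e = 10101010101010101010101010101010
  (~b | ~e) = 11111111101010101111111110101010
  ((~c | a) | (~b | ~e)) = 11111111111110101111111111111111
  ~a = 11111111111111110000000000000000
  (~c | d) = 11110011111100111111001111110011
  (~a & (~c | d)) = 11110011111100110000000000000000
  (((~c | a) | (~b | ~e)) | (~a & (~c | d))) = 11111111111110111111111111111111
  ((((~c | a) | (~b | ~e)) | (~a & (~c | d))) & e) = 01010101010100010101010101010101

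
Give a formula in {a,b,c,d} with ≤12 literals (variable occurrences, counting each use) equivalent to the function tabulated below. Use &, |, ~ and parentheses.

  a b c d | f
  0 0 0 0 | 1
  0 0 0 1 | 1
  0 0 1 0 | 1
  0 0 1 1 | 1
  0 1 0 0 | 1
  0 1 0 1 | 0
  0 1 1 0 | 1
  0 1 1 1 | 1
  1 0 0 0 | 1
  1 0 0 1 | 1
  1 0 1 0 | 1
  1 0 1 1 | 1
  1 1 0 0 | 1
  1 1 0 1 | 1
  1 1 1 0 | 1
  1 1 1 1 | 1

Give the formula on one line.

  ~d = 1010101010101010
  ~b = 1111000011110000
  (c & ~b) = 0011000000110000
  (~d | (c & ~b)) = 1011101010111010
  ~a = 1111111100000000
  ((~d | (c & ~b)) | ~a) = 1111111110111010
  (d & ((~d | (c & ~b)) | ~a)) = 0101010100010000
  ((d & ((~d | (c & ~b)) | ~a)) & ~b) = 0101000000010000
  (~d | c) = 1011101110111011
  (a | (~d | c)) = 1011101111111111
  (((d & ((~d | (c & ~b)) | ~a)) & ~b) | (a | (~d | c))) = 1111101111111111

(((d & ((~d | (c & ~b)) | ~a)) & ~b) | (a | (~d | c)))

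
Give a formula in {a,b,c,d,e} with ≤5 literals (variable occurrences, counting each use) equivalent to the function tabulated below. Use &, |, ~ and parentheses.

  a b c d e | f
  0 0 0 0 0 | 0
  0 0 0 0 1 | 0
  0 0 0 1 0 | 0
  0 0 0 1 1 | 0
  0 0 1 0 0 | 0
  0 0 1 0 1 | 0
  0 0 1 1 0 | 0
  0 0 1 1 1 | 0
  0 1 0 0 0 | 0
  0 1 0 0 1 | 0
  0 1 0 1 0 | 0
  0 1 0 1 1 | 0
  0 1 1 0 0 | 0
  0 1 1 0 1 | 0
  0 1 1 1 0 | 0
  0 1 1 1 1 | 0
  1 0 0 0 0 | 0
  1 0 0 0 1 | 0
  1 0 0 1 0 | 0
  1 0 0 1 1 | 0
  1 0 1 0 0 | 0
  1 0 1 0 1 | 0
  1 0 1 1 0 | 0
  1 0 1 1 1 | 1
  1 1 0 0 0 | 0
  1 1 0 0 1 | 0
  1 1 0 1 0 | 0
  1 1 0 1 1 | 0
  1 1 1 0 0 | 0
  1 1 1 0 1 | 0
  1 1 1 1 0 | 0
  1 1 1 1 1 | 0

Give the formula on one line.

  ~b = 11111111000000001111111100000000
  (~b & e) = 01010101000000000101010100000000
  (a & (~b & e)) = 00000000000000000101010100000000
  (d & c) = 00000011000000110000001100000011
  ((a & (~b & e)) & (d & c)) = 00000000000000000000000100000000

((a & (~b & e)) & (d & c))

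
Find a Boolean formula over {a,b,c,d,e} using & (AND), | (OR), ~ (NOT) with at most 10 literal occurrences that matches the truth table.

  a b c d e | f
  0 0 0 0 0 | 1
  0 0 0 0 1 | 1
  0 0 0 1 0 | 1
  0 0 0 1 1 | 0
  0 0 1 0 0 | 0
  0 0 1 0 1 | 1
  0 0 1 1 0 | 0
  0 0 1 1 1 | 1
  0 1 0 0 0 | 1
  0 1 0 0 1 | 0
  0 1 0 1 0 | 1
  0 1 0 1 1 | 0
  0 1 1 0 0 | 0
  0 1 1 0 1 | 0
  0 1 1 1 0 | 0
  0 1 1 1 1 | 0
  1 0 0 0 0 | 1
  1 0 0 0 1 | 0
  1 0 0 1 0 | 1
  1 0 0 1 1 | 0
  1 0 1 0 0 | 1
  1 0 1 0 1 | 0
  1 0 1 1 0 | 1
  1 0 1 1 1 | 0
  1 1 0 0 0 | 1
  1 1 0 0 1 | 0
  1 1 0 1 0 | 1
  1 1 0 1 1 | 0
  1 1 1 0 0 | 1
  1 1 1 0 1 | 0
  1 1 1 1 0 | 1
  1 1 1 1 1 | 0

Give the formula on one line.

  ~e = 10101010101010101010101010101010
  ~c = 11110000111100001111000011110000
  (a | ~c) = 11110000111100001111111111111111
  (~e & (a | ~c)) = 10100000101000001010101010101010
  ~b = 11111111000000001111111100000000
  (~e | ~b) = 11111111101010101111111110101010
  ~d = 11001100110011001100110011001100
  (c | ~d) = 11001111110011111100111111001111
  ~a = 11111111111111110000000000000000
  ((c | ~d) & ~a) = 11001111110011110000000000000000
  (((c | ~d) & ~a) & e) = 01000101010001010000000000000000
  ((~e | ~b) & (((c | ~d) & ~a) & e)) = 01000101000000000000000000000000
  ((~e & (a | ~c)) | ((~e | ~b) & (((c | ~d) & ~a) & e))) = 11100101101000001010101010101010

((~e & (a | ~c)) | ((~e | ~b) & (((c | ~d) & ~a) & e)))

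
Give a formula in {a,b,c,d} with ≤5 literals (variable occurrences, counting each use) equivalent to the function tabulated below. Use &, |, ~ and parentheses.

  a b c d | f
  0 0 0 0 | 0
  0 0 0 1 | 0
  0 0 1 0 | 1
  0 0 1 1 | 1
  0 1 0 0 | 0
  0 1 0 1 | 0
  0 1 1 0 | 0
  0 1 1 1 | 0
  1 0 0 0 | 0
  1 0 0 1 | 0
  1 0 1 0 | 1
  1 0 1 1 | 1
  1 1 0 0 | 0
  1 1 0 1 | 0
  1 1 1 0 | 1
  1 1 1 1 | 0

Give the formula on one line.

(((a & ~d) | ~b) & c)

  ~d = 1010101010101010
  (a & ~d) = 0000000010101010
  ~b = 1111000011110000
  ((a & ~d) | ~b) = 1111000011111010
  (((a & ~d) | ~b) & c) = 0011000000110010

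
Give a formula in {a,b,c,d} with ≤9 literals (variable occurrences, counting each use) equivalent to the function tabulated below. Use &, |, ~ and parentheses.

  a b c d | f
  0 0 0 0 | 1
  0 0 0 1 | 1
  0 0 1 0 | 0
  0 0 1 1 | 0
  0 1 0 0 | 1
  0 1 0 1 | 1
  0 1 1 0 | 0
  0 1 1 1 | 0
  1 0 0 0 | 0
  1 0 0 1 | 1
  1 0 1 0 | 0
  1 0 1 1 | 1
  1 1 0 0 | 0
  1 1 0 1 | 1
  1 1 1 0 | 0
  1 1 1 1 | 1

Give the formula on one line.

  ~a = 1111111100000000
  (d | ~a) = 1111111101010101
  ~c = 1100110011001100
  (~c | a) = 1100110011111111
  (~a & (~c | a)) = 1100110000000000
  (a | (~a & (~c | a))) = 1100110011111111
  ((d | ~a) & (a | (~a & (~c | a)))) = 1100110001010101

((d | ~a) & (a | (~a & (~c | a))))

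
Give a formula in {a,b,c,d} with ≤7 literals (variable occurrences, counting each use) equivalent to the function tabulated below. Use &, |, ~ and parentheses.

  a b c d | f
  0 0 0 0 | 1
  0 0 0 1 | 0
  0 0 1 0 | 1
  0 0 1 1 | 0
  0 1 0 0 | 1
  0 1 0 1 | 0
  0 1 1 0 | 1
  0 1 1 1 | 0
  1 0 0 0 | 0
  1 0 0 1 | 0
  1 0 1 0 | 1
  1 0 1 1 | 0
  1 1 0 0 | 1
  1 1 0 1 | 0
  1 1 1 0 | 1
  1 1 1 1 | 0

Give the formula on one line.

  ~d = 1010101010101010
  ~a = 1111111100000000
  (b | ~a) = 1111111100001111
  (~d & (b | ~a)) = 1010101000001010
  (c | d) = 0111011101110111
  ((~d & (b | ~a)) | (c | d)) = 1111111101111111
  (~d & ((~d & (b | ~a)) | (c | d))) = 1010101000101010

(~d & ((~d & (b | ~a)) | (c | d)))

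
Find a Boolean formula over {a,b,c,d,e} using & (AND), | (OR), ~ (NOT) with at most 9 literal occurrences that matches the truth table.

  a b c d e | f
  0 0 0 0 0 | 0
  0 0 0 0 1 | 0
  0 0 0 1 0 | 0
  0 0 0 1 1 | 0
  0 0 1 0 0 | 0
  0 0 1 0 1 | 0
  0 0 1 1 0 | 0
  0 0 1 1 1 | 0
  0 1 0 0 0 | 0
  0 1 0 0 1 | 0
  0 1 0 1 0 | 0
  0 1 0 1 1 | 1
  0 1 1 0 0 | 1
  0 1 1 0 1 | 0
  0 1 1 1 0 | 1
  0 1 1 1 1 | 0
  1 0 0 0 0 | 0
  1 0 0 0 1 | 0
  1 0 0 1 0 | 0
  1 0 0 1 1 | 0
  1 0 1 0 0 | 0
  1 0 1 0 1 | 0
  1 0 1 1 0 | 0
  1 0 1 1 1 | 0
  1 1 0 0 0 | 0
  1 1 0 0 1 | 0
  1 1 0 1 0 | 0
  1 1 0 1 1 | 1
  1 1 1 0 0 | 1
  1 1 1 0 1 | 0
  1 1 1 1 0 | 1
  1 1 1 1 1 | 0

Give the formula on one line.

(((d & b) & (e & (~d | (b & ~c)))) | (c & (~e & b)))

  (d & b) = 00000000001100110000000000110011
  ~d = 11001100110011001100110011001100
  ~c = 11110000111100001111000011110000
  (b & ~c) = 00000000111100000000000011110000
  (~d | (b & ~c)) = 11001100111111001100110011111100
  (e & (~d | (b & ~c))) = 01000100010101000100010001010100
  ((d & b) & (e & (~d | (b & ~c)))) = 00000000000100000000000000010000
  ~e = 10101010101010101010101010101010
  (~e & b) = 00000000101010100000000010101010
  (c & (~e & b)) = 00000000000010100000000000001010
  (((d & b) & (e & (~d | (b & ~c)))) | (c & (~e & b))) = 00000000000110100000000000011010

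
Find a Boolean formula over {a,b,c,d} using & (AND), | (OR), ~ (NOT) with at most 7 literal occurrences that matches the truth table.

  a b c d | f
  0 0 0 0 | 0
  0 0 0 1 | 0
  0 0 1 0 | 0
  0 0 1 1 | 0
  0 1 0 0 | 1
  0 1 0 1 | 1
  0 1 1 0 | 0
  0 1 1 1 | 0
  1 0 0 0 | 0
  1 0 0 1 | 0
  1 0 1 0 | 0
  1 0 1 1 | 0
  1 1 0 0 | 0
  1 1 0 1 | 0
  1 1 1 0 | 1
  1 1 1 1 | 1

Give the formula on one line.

(b & ((a & c) | ((~c | a) & (~a & b))))

  (a & c) = 0000000000110011
  ~c = 1100110011001100
  (~c | a) = 1100110011111111
  ~a = 1111111100000000
  (~a & b) = 0000111100000000
  ((~c | a) & (~a & b)) = 0000110000000000
  ((a & c) | ((~c | a) & (~a & b))) = 0000110000110011
  (b & ((a & c) | ((~c | a) & (~a & b)))) = 0000110000000011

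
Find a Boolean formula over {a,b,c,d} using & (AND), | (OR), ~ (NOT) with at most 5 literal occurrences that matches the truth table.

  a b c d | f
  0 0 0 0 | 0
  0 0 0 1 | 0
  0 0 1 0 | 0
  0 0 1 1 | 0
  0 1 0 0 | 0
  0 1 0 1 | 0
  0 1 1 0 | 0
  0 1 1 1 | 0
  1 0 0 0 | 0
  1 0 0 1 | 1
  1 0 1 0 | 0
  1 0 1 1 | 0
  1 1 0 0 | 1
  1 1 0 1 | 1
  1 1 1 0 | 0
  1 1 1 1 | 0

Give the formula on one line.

(((~d & b) | d) & (~c & a))

  ~d = 1010101010101010
  (~d & b) = 0000101000001010
  ((~d & b) | d) = 0101111101011111
  ~c = 1100110011001100
  (~c & a) = 0000000011001100
  (((~d & b) | d) & (~c & a)) = 0000000001001100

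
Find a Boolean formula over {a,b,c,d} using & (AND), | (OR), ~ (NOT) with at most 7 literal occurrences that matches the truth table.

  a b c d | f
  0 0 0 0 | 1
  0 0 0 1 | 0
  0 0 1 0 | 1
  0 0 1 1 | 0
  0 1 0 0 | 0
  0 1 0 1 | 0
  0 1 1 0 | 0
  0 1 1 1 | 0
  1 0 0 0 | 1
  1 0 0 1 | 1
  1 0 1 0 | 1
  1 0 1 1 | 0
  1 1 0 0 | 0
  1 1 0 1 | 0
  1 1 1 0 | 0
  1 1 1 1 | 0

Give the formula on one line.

  (d & b) = 0000010100000101
  ~d = 1010101010101010
  ~c = 1100110011001100
  (~c & a) = 0000000011001100
  (~d | (~c & a)) = 1010101011101110
  ((d & b) | (~d | (~c & a))) = 1010111111101111
  ~b = 1111000011110000
  (((d & b) | (~d | (~c & a))) & ~b) = 1010000011100000

(((d & b) | (~d | (~c & a))) & ~b)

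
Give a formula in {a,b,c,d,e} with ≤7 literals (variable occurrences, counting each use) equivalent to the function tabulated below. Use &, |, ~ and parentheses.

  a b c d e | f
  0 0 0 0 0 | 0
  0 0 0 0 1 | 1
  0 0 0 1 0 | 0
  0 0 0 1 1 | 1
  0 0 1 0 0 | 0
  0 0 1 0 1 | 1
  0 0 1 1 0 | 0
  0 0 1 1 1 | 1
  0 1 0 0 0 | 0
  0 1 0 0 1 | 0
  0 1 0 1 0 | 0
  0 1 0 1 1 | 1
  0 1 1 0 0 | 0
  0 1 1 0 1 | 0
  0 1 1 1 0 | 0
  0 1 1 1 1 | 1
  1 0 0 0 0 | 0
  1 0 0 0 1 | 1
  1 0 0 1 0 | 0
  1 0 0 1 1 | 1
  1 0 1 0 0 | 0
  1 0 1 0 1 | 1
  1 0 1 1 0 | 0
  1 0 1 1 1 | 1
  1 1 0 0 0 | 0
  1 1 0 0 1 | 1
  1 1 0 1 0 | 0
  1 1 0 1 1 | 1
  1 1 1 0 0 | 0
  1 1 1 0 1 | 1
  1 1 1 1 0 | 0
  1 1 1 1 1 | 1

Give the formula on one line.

(((a | ~b) | d) & e)

  ~b = 11111111000000001111111100000000
  (a | ~b) = 11111111000000001111111111111111
  ((a | ~b) | d) = 11111111001100111111111111111111
  (((a | ~b) | d) & e) = 01010101000100010101010101010101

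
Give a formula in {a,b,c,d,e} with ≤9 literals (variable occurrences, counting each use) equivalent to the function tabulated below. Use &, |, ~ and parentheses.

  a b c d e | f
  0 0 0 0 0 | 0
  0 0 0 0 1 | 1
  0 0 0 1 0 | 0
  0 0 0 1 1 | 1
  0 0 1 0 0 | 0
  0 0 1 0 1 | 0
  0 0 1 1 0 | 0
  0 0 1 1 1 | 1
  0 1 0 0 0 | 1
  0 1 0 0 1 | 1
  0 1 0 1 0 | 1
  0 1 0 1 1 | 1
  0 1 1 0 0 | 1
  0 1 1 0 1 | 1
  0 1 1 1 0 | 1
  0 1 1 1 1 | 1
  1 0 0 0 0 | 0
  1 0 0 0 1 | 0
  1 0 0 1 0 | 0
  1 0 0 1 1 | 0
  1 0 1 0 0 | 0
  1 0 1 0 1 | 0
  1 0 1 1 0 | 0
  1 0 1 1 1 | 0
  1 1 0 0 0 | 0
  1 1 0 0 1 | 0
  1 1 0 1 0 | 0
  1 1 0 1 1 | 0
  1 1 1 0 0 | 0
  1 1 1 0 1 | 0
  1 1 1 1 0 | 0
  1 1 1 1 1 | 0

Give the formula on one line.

  ~a = 11111111111111110000000000000000
  (b | e) = 01010101111111110101010111111111
  (~a & (b | e)) = 01010101111111110000000000000000
  ~c = 11110000111100001111000011110000
  ~e = 10101010101010101010101010101010
  (a | ~e) = 10101010101010101111111111111111
  (~c | (a | ~e)) = 11111010111110101111111111111111
  ((~c | (a | ~e)) | d) = 11111011111110111111111111111111
  (b | a) = 00000000111111111111111111111111
  (((~c | (a | ~e)) | d) | (b | a)) = 11111011111111111111111111111111
  ((~a & (b | e)) & (((~c | (a | ~e)) | d) | (b | a))) = 01010001111111110000000000000000

((~a & (b | e)) & (((~c | (a | ~e)) | d) | (b | a)))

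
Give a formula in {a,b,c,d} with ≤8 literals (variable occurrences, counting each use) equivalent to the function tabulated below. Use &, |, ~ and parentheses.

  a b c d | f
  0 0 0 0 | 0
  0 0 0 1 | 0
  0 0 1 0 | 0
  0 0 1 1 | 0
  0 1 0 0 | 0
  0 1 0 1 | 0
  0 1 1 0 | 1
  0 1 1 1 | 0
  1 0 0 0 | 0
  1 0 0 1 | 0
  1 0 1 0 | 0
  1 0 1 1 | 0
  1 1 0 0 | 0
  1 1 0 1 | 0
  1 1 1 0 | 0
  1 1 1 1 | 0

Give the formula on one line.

  ~d = 1010101010101010
  (b | a) = 0000111111111111
  ((b | a) & c) = 0000001100110011
  (~d & ((b | a) & c)) = 0000001000100010
  ~a = 1111111100000000
  ((~d & ((b | a) & c)) & ~a) = 0000001000000000

((~d & ((b | a) & c)) & ~a)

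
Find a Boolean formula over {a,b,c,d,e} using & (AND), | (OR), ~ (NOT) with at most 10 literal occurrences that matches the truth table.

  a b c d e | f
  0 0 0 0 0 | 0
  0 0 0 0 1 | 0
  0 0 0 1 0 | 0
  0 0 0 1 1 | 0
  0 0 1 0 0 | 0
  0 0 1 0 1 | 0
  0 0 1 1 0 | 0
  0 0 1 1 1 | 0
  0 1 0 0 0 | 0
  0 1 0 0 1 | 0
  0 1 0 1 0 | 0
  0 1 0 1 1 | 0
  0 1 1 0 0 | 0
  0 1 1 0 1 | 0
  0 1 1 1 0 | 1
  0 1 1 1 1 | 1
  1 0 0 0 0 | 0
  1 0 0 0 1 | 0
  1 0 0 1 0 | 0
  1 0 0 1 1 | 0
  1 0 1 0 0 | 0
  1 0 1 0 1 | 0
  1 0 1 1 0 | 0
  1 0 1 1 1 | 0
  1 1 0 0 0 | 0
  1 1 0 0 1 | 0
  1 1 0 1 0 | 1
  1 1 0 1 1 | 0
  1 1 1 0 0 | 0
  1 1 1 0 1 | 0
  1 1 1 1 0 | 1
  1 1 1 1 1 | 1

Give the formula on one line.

((c & (b & (~c | d))) | ((a & (d & b)) & (~e | ~d)))

  ~c = 11110000111100001111000011110000
  (~c | d) = 11110011111100111111001111110011
  (b & (~c | d)) = 00000000111100110000000011110011
  (c & (b & (~c | d))) = 00000000000000110000000000000011
  (d & b) = 00000000001100110000000000110011
  (a & (d & b)) = 00000000000000000000000000110011
  ~e = 10101010101010101010101010101010
  ~d = 11001100110011001100110011001100
  (~e | ~d) = 11101110111011101110111011101110
  ((a & (d & b)) & (~e | ~d)) = 00000000000000000000000000100010
  ((c & (b & (~c | d))) | ((a & (d & b)) & (~e | ~d))) = 00000000000000110000000000100011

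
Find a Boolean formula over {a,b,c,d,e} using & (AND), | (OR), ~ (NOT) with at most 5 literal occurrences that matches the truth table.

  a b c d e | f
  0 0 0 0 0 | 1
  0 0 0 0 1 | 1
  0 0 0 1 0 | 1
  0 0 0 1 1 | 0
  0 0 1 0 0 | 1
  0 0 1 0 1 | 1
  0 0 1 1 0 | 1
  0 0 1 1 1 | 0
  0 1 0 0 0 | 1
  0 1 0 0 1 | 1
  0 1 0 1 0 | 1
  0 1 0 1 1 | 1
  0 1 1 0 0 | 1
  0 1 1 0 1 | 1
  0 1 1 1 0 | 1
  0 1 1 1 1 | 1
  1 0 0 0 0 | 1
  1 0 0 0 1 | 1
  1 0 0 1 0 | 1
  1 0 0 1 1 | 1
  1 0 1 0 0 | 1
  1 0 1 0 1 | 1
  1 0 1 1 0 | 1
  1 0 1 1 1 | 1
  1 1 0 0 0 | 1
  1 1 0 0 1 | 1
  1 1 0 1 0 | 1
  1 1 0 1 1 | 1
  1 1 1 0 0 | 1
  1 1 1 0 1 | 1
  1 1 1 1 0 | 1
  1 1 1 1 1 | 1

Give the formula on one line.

  ~e = 10101010101010101010101010101010
  (a | ~e) = 10101010101010101111111111111111
  ((a | ~e) | b) = 10101010111111111111111111111111
  ~d = 11001100110011001100110011001100
  (~d & e) = 01000100010001000100010001000100
  (((a | ~e) | b) | (~d & e)) = 11101110111111111111111111111111

(((a | ~e) | b) | (~d & e))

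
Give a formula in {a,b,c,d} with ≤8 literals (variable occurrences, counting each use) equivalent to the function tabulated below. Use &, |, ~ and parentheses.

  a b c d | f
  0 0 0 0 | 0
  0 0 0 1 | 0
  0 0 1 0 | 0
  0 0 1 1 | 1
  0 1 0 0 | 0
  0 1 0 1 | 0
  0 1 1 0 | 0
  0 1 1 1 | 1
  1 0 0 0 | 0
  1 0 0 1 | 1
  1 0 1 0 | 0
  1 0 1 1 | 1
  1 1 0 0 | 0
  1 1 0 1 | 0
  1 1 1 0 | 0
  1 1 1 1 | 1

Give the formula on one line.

(d & (c | (~b & (a & ~c))))

  ~b = 1111000011110000
  ~c = 1100110011001100
  (a & ~c) = 0000000011001100
  (~b & (a & ~c)) = 0000000011000000
  (c | (~b & (a & ~c))) = 0011001111110011
  (d & (c | (~b & (a & ~c)))) = 0001000101010001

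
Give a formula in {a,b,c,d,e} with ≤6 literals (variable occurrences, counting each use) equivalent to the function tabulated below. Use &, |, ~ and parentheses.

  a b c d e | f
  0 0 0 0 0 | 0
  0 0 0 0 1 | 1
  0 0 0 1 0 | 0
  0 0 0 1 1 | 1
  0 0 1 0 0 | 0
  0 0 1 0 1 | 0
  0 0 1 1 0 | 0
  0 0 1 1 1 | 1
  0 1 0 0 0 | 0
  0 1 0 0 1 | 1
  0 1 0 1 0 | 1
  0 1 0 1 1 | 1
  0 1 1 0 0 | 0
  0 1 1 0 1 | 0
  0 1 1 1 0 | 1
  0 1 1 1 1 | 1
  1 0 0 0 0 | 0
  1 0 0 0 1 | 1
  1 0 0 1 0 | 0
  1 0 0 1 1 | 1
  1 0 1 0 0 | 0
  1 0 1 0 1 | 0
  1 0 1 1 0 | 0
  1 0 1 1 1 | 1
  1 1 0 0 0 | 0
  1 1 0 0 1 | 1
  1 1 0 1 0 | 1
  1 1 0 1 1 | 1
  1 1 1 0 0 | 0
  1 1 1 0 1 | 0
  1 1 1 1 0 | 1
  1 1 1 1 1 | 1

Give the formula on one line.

(((~b & e) | b) & ((e & ~c) | d))

  ~b = 11111111000000001111111100000000
  (~b & e) = 01010101000000000101010100000000
  ((~b & e) | b) = 01010101111111110101010111111111
  ~c = 11110000111100001111000011110000
  (e & ~c) = 01010000010100000101000001010000
  ((e & ~c) | d) = 01110011011100110111001101110011
  (((~b & e) | b) & ((e & ~c) | d)) = 01010001011100110101000101110011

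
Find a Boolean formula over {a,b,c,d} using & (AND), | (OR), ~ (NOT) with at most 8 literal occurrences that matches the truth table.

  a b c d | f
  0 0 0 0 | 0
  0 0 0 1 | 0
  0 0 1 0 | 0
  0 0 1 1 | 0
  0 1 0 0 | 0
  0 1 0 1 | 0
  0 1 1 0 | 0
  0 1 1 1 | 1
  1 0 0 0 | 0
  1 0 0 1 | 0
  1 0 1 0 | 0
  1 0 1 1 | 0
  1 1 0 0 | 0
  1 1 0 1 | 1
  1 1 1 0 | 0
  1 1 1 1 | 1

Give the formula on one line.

  (d & b) = 0000010100000101
  ((d & b) & a) = 0000000000000101
  (b & d) = 0000010100000101
  ~a = 1111111100000000
  (c & ~a) = 0011001100000000
  ((b & d) & (c & ~a)) = 0000000100000000
  (((d & b) & a) | ((b & d) & (c & ~a))) = 0000000100000101

(((d & b) & a) | ((b & d) & (c & ~a)))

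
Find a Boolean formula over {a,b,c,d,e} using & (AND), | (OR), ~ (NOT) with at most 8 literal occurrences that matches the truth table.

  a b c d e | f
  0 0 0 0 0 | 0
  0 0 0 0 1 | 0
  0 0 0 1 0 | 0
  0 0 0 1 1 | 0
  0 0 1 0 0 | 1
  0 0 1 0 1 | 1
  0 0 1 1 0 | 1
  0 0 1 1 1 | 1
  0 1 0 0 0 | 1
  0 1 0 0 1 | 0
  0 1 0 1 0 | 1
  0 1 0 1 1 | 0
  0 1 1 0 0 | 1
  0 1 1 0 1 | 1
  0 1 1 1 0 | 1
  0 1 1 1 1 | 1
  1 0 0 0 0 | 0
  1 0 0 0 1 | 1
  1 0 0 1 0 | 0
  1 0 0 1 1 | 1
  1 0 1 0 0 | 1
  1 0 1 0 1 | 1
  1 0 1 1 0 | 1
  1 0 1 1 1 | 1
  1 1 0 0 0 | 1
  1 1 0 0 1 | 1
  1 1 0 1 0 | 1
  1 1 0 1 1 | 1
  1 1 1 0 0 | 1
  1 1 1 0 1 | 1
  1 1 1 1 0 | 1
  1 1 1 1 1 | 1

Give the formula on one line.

((a & (e | b)) | ((~e & (c | b)) | c))

  (e | b) = 01010101111111110101010111111111
  (a & (e | b)) = 00000000000000000101010111111111
  ~e = 10101010101010101010101010101010
  (c | b) = 00001111111111110000111111111111
  (~e & (c | b)) = 00001010101010100000101010101010
  ((~e & (c | b)) | c) = 00001111101011110000111110101111
  ((a & (e | b)) | ((~e & (c | b)) | c)) = 00001111101011110101111111111111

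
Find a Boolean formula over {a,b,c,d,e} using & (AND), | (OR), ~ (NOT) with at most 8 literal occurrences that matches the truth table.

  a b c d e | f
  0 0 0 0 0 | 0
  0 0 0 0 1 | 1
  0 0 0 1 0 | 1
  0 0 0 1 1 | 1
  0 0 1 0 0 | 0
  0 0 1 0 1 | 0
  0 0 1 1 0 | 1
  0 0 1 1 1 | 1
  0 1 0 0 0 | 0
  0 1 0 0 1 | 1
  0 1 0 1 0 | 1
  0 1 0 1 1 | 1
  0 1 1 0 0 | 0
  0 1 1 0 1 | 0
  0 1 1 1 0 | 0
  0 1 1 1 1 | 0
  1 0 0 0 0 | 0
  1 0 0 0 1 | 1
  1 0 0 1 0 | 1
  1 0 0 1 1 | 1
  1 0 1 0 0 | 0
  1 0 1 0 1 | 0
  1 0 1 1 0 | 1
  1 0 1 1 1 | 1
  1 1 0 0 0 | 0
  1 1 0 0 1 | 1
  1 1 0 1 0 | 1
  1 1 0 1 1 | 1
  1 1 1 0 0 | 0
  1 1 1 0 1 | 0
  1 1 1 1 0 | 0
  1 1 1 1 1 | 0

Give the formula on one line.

(((d & ~b) | ~c) & ((~c & e) | d))

  ~b = 11111111000000001111111100000000
  (d & ~b) = 00110011000000000011001100000000
  ~c = 11110000111100001111000011110000
  ((d & ~b) | ~c) = 11110011111100001111001111110000
  (~c & e) = 01010000010100000101000001010000
  ((~c & e) | d) = 01110011011100110111001101110011
  (((d & ~b) | ~c) & ((~c & e) | d)) = 01110011011100000111001101110000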